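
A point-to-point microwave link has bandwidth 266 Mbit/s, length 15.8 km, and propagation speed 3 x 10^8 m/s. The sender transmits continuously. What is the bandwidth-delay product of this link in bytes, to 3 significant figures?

Propagation delay = 15800 / 300000000 = 5.26667e-05 s.
BDP = R × t_prop = 266000000 × 5.26667e-05 = 14009.3 bits.
In bytes: 14009.3/8 = 1750 bytes.

1750 bytes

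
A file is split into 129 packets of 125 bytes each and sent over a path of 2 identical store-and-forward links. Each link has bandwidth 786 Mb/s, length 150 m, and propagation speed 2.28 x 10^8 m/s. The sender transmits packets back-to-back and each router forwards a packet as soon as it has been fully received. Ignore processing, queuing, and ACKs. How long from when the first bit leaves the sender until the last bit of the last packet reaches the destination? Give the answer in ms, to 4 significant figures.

Per-hop transmission t_tx = L/R = 1000/786000000 = 0.00127226 ms.
Per-hop propagation t_prop = 150/2.28e+08 = 0.000657895 ms.
Pipeline fill: first packet needs 2·t_tx to clear all hops; remaining 128 packets each add one t_tx.
Total = (2+129-1)·t_tx + 2·t_prop = 130·0.00127226 + 2·0.000657895 = 0.1667 ms.

0.1667 ms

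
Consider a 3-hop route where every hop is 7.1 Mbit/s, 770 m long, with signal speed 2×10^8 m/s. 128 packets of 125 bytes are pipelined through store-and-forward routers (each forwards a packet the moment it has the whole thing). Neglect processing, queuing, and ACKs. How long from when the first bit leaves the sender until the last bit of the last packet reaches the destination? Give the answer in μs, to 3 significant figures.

Per-hop transmission t_tx = L/R = 1000/7100000 = 140.845 μs.
Per-hop propagation t_prop = 770/200000000 = 3.85 μs.
Pipeline fill: first packet needs 3·t_tx to clear all hops; remaining 127 packets each add one t_tx.
Total = (3+128-1)·t_tx + 3·t_prop = 130·140.845 + 3·3.85 = 18300 μs.

18300 μs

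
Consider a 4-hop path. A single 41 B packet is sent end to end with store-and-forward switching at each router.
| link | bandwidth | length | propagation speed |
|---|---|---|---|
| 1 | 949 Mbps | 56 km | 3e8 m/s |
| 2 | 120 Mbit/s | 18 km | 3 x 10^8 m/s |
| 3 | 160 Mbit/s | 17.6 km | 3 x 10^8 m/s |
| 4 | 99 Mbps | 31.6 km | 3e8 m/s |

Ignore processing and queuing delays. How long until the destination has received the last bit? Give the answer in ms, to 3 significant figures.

0.419 ms

L = 41 × 8 = 328 bits.
Transmission delays (L/R per hop): 0.000345627, 0.00273333, 0.00205, 0.00331313 ms; sum = 0.00844209 ms.
Propagation delays (d/s per hop): 0.186667, 0.06, 0.0586667, 0.105333 ms; sum = 0.410667 ms.
End-to-end = 0.419 ms.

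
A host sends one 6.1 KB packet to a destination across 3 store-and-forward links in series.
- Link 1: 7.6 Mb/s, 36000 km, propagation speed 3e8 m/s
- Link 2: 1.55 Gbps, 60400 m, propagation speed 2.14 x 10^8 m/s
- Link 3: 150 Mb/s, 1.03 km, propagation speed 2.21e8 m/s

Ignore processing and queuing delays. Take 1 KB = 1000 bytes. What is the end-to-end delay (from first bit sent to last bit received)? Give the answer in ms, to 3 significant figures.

L = 48800 bits.
Transmission delays (L/R per hop): 6.42105, 0.0314839, 0.325333 ms; sum = 6.77787 ms.
Propagation delays (d/s per hop): 120, 0.282243, 0.00466063 ms; sum = 120.287 ms.
End-to-end = 127 ms.

127 ms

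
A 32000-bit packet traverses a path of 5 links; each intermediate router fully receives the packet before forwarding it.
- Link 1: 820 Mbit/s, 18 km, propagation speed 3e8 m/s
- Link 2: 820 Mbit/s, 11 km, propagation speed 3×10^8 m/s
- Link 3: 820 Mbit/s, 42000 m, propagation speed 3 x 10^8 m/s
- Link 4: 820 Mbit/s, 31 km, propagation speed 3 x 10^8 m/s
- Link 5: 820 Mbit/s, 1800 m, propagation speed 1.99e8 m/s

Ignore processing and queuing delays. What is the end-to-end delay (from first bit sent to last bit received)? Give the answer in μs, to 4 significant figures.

Transmission delay per hop = L/R = 32000/820000000 = 39.0244 μs; 5 hops → 195.122 μs.
Propagation delays (d/s per hop): 60, 36.6667, 140, 103.333, 9.04523 μs; sum = 349.045 μs.
End-to-end = 544.2 μs.

544.2 μs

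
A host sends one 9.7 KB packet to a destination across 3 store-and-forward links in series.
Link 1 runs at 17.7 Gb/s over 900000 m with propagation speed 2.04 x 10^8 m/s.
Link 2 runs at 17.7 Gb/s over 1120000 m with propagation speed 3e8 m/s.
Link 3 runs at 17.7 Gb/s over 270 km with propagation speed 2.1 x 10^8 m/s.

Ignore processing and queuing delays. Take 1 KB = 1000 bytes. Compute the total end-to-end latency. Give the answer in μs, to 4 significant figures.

9444 μs

L = 77600 bits.
Transmission delay per hop = L/R = 77600/17700000000 = 4.38418 μs; 3 hops → 13.1525 μs.
Propagation delays (d/s per hop): 4411.76, 3733.33, 1285.71 μs; sum = 9430.81 μs.
End-to-end = 9444 μs.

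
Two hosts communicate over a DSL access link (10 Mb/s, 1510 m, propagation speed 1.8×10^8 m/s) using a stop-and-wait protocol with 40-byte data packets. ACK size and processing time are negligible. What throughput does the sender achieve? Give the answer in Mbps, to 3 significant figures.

t_tx = L/R = 320/10000000 = 3.2e-05 s.
t_prop = 1510/180000000 = 8.38889e-06 s; RTT = 1.67778e-05 s.
Cycle = t_tx + RTT = 4.87778e-05 s.
Throughput = L / cycle = 320 / 4.87778e-05 = 6.56 Mbps.

6.56 Mbps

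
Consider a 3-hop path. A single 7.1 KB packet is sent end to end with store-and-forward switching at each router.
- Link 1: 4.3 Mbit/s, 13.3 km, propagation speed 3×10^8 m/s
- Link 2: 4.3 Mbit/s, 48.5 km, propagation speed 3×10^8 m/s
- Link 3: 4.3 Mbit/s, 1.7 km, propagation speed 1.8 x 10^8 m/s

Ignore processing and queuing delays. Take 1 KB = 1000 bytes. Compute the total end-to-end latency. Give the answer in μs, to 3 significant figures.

L = 56800 bits.
Transmission delay per hop = L/R = 56800/4300000 = 13209.3 μs; 3 hops → 39627.9 μs.
Propagation delays (d/s per hop): 44.3333, 161.667, 9.44444 μs; sum = 215.444 μs.
End-to-end = 39800 μs.

39800 μs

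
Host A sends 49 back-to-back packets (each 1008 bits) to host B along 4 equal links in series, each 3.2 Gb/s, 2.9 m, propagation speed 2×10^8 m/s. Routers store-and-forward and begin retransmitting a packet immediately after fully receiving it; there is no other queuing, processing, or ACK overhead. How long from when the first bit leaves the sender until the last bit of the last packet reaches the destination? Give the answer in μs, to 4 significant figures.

16.44 μs

Per-hop transmission t_tx = L/R = 1008/3200000000 = 0.315 μs.
Per-hop propagation t_prop = 2.9/200000000 = 0.0145 μs.
Pipeline fill: first packet needs 4·t_tx to clear all hops; remaining 48 packets each add one t_tx.
Total = (4+49-1)·t_tx + 4·t_prop = 52·0.315 + 4·0.0145 = 16.44 μs.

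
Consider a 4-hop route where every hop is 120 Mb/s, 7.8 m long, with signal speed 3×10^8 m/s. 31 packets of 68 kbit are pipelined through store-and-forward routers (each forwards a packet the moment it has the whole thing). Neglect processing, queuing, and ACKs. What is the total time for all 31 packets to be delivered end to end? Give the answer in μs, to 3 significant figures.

19300 μs

Per-hop transmission t_tx = L/R = 68000/120000000 = 566.667 μs.
Per-hop propagation t_prop = 7.8/300000000 = 0.026 μs.
Pipeline fill: first packet needs 4·t_tx to clear all hops; remaining 30 packets each add one t_tx.
Total = (4+31-1)·t_tx + 4·t_prop = 34·566.667 + 4·0.026 = 19300 μs.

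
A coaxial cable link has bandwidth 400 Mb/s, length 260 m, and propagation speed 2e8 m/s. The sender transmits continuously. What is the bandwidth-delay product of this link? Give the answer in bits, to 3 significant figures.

Propagation delay = 260 / 200000000 = 1.3e-06 s.
BDP = R × t_prop = 400000000 × 1.3e-06 = 520 bits.

520 bits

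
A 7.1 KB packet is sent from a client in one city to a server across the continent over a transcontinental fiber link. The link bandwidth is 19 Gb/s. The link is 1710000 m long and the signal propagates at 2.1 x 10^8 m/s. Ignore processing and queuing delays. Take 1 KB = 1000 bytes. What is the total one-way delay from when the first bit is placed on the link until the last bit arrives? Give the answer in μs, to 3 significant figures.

L = 56800 bits.
Transmission delay = L/R = 56800 / 19000000000 = 2.98947 μs.
Propagation delay = d/s = 1710000 m / 210000000 m/s = 8142.86 μs.
Total = 8150 μs.

8150 μs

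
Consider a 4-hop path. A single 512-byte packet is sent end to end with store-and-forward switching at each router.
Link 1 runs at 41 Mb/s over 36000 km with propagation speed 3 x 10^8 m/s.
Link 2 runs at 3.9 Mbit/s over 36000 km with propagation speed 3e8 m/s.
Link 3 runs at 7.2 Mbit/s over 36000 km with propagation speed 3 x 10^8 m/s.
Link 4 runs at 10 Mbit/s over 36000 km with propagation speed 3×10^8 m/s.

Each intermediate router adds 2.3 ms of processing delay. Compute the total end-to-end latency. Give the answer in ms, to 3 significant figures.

489 ms

L = 512 × 8 = 4096 bits.
Transmission delays (L/R per hop): 0.0999024, 1.05026, 0.568889, 0.4096 ms; sum = 2.12865 ms.
Propagation delays (d/s per hop): 120, 120, 120, 120 ms; sum = 480 ms.
Processing at 3 router(s): 3 × 2.3 ms = 6.9 ms.
End-to-end = 489 ms.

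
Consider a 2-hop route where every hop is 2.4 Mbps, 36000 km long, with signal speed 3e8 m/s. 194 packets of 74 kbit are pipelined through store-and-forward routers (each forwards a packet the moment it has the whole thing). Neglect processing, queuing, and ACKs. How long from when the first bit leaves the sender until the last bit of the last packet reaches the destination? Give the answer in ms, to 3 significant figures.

Per-hop transmission t_tx = L/R = 74000/2400000 = 30.8333 ms.
Per-hop propagation t_prop = 36000000/300000000 = 120 ms.
Pipeline fill: first packet needs 2·t_tx to clear all hops; remaining 193 packets each add one t_tx.
Total = (2+194-1)·t_tx + 2·t_prop = 195·30.8333 + 2·120 = 6250 ms.

6250 ms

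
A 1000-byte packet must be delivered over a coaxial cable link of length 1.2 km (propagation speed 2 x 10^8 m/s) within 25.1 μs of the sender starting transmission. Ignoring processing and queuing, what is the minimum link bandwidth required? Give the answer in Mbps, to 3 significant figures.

419 Mbps

L = 8000 bits.
Propagation delay = 1200 / 200000000 = 6 μs.
Transmission budget = 25.1 − 6 = 19.1 μs.
R ≥ L / t_tx = 8000 bits / 1.91e-05 s = 419 Mbps.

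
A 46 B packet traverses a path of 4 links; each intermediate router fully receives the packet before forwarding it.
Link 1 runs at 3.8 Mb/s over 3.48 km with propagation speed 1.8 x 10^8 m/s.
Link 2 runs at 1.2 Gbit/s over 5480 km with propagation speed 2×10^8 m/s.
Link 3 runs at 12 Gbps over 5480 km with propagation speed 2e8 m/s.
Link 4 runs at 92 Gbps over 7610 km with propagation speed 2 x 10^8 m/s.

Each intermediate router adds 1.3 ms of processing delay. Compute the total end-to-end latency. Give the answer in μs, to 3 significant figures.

L = 46 × 8 = 368 bits.
Transmission delays (L/R per hop): 96.8421, 0.306667, 0.0306667, 0.004 μs; sum = 97.1834 μs.
Propagation delays (d/s per hop): 19.3333, 27400, 27400, 38050 μs; sum = 92869.3 μs.
Processing at 3 router(s): 3 × 1.3 ms = 3900 μs.
End-to-end = 96900 μs.

96900 μs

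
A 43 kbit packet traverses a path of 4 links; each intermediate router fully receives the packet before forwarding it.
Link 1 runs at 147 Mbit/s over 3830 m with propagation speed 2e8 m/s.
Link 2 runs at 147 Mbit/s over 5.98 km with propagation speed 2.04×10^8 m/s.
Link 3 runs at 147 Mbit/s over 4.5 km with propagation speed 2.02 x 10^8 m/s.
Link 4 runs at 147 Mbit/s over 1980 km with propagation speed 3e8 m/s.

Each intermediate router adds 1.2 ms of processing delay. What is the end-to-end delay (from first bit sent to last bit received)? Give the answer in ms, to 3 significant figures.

L = 43000 bits.
Transmission delay per hop = L/R = 43000/147000000 = 0.292517 ms; 4 hops → 1.17007 ms.
Propagation delays (d/s per hop): 0.01915, 0.0293137, 0.0222772, 6.6 ms; sum = 6.67074 ms.
Processing at 3 router(s): 3 × 1.2 ms = 3.6 ms.
End-to-end = 11.4 ms.

11.4 ms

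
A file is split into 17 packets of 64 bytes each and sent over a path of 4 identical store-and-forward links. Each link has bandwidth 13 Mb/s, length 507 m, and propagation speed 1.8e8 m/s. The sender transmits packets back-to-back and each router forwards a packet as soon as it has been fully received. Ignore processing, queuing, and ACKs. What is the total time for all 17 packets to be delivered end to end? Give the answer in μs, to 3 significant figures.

Per-hop transmission t_tx = L/R = 512/13000000 = 39.3846 μs.
Per-hop propagation t_prop = 507/180000000 = 2.81667 μs.
Pipeline fill: first packet needs 4·t_tx to clear all hops; remaining 16 packets each add one t_tx.
Total = (4+17-1)·t_tx + 4·t_prop = 20·39.3846 + 4·2.81667 = 799 μs.

799 μs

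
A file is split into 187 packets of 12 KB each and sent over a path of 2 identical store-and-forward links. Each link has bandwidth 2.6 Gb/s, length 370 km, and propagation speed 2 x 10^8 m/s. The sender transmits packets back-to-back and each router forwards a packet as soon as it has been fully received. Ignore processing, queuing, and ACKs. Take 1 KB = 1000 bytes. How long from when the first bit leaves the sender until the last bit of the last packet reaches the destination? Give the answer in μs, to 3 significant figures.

10600 μs

Per-hop transmission t_tx = L/R = 96000/2600000000 = 36.9231 μs.
Per-hop propagation t_prop = 370000/200000000 = 1850 μs.
Pipeline fill: first packet needs 2·t_tx to clear all hops; remaining 186 packets each add one t_tx.
Total = (2+187-1)·t_tx + 2·t_prop = 188·36.9231 + 2·1850 = 10600 μs.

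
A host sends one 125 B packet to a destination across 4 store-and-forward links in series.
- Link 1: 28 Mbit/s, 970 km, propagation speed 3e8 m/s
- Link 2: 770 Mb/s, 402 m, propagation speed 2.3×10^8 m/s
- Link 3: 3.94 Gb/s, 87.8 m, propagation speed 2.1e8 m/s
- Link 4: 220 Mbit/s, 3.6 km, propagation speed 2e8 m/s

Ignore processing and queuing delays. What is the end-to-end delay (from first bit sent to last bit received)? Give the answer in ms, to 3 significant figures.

L = 125 × 8 = 1000 bits.
Transmission delays (L/R per hop): 0.0357143, 0.0012987, 0.000253807, 0.00454545 ms; sum = 0.0418122 ms.
Propagation delays (d/s per hop): 3.23333, 0.00174783, 0.000418095, 0.018 ms; sum = 3.2535 ms.
End-to-end = 3.30 ms.

3.30 ms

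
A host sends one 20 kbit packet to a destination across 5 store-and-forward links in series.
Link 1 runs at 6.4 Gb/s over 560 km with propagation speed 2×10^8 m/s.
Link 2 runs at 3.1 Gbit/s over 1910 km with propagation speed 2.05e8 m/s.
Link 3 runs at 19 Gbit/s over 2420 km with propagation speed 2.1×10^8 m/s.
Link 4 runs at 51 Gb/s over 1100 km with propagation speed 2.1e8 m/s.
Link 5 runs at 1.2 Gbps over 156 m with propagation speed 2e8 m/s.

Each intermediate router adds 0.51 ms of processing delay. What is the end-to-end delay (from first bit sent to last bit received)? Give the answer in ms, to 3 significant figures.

L = 20000 bits.
Transmission delays (L/R per hop): 0.003125, 0.00645161, 0.00105263, 0.000392157, 0.0166667 ms; sum = 0.0276881 ms.
Propagation delays (d/s per hop): 2.8, 9.31707, 11.5238, 5.2381, 0.00078 ms; sum = 28.8798 ms.
Processing at 4 router(s): 4 × 0.51 ms = 2.04 ms.
End-to-end = 30.9 ms.

30.9 ms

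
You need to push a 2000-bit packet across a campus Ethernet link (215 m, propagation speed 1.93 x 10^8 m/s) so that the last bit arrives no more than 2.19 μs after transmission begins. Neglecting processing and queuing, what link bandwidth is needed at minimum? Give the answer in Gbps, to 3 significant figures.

Propagation delay = 215 / 193000000 = 1.11399 μs.
Transmission budget = 2.19 − 1.11399 = 1.07601 μs.
R ≥ L / t_tx = 2000 bits / 1.07601e-06 s = 1.86 Gbps.

1.86 Gbps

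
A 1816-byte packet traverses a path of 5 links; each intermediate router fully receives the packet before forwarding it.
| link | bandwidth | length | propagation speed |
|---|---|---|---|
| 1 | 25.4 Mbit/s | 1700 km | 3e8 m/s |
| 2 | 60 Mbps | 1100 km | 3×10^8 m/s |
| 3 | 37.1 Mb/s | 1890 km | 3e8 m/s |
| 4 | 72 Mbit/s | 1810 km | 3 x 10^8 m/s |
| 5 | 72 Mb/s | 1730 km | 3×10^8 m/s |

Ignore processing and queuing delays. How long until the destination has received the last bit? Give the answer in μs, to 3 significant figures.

29000 μs

L = 1816 × 8 = 14528 bits.
Transmission delays (L/R per hop): 571.969, 242.133, 391.59, 201.778, 201.778 μs; sum = 1609.25 μs.
Propagation delays (d/s per hop): 5666.67, 3666.67, 6300, 6033.33, 5766.67 μs; sum = 27433.3 μs.
End-to-end = 29000 μs.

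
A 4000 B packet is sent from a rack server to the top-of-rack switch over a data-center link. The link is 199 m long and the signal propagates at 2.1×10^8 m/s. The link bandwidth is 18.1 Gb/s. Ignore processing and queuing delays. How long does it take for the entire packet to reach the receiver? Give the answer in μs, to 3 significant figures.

L = 4000 × 8 = 32000 bits.
Transmission delay = L/R = 32000 / 18100000000 = 1.76796 μs.
Propagation delay = d/s = 199 m / 210000000 m/s = 0.947619 μs.
Total = 2.72 μs.

2.72 μs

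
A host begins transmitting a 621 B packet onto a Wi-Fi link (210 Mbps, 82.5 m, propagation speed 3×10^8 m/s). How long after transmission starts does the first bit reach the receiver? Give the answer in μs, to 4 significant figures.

0.2750 μs

First bit experiences only propagation delay: d/s = 82.5/300000000 = 0.2750 μs.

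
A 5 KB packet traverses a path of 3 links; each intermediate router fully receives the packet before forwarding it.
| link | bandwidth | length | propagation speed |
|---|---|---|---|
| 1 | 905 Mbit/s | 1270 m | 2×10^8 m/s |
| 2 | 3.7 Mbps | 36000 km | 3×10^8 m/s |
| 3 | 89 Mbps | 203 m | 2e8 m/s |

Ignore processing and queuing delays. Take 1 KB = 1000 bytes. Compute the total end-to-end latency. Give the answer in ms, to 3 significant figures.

131 ms

L = 40000 bits.
Transmission delays (L/R per hop): 0.0441989, 10.8108, 0.449438 ms; sum = 11.3044 ms.
Propagation delays (d/s per hop): 0.00635, 120, 0.001015 ms; sum = 120.007 ms.
End-to-end = 131 ms.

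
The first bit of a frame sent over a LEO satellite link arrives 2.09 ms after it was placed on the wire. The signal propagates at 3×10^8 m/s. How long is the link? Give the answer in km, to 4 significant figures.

627.0 km

d = s × t_prop = 300000000 × 0.00209 = 627.0 km.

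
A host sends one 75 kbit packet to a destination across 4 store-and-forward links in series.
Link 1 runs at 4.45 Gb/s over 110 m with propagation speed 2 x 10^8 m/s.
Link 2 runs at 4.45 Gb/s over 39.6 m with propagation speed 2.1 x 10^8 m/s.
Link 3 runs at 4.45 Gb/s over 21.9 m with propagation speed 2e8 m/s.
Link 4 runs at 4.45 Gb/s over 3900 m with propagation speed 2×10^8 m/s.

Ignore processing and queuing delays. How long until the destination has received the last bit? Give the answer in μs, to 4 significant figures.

L = 75000 bits.
Transmission delay per hop = L/R = 75000/4450000000 = 16.8539 μs; 4 hops → 67.4157 μs.
Propagation delays (d/s per hop): 0.55, 0.188571, 0.1095, 19.5 μs; sum = 20.3481 μs.
End-to-end = 87.76 μs.

87.76 μs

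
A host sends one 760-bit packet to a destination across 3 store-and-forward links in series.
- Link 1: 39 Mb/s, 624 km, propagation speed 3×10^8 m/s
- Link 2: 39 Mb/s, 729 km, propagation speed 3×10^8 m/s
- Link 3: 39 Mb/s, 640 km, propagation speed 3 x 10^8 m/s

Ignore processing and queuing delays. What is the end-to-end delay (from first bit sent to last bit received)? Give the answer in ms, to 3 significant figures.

Transmission delay per hop = L/R = 760/39000000 = 0.0194872 ms; 3 hops → 0.0584615 ms.
Propagation delays (d/s per hop): 2.08, 2.43, 2.13333 ms; sum = 6.64333 ms.
End-to-end = 6.70 ms.

6.70 ms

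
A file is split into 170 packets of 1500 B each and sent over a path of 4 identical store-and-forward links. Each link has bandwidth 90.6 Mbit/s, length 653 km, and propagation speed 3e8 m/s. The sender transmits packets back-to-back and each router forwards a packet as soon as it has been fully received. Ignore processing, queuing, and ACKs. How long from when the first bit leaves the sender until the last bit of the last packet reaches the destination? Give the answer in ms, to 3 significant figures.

Per-hop transmission t_tx = L/R = 12000/90600000 = 0.13245 ms.
Per-hop propagation t_prop = 653000/300000000 = 2.17667 ms.
Pipeline fill: first packet needs 4·t_tx to clear all hops; remaining 169 packets each add one t_tx.
Total = (4+170-1)·t_tx + 4·t_prop = 173·0.13245 + 4·2.17667 = 31.6 ms.

31.6 ms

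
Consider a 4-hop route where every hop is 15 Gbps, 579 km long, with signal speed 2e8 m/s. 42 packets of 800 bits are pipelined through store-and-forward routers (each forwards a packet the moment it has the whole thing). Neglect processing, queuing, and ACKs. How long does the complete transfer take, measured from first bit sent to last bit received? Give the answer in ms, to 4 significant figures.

11.58 ms

Per-hop transmission t_tx = L/R = 800/15000000000 = 5.33333e-05 ms.
Per-hop propagation t_prop = 579000/200000000 = 2.895 ms.
Pipeline fill: first packet needs 4·t_tx to clear all hops; remaining 41 packets each add one t_tx.
Total = (4+42-1)·t_tx + 4·t_prop = 45·5.33333e-05 + 4·2.895 = 11.58 ms.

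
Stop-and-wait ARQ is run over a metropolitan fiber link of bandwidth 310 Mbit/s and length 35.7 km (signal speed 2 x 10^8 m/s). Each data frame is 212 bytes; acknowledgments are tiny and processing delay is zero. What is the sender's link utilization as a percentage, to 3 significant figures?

t_tx = L/R = 1696/310000000 = 5.47097e-06 s.
t_prop = 35700/200000000 = 0.0001785 s; RTT = 0.000357 s.
Cycle = t_tx + RTT = 0.000362471 s.
Utilization = t_tx / cycle = 5.47097e-06/0.000362471 = 1.51 %.

1.51 %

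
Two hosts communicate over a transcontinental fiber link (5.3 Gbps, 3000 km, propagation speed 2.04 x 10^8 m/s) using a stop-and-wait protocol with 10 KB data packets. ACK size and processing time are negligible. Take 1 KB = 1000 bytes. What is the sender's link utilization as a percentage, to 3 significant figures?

0.0513 %

t_tx = L/R = 80000/5300000000 = 1.50943e-05 s.
t_prop = 3000000/204000000 = 0.0147059 s; RTT = 0.0294118 s.
Cycle = t_tx + RTT = 0.0294269 s.
Utilization = t_tx / cycle = 1.50943e-05/0.0294269 = 0.0513 %.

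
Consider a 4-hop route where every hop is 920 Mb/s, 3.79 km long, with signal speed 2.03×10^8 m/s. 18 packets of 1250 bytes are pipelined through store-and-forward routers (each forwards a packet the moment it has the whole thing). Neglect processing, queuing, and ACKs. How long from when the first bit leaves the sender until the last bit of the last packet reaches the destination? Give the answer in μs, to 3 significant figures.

303 μs

Per-hop transmission t_tx = L/R = 10000/920000000 = 10.8696 μs.
Per-hop propagation t_prop = 3790/2.03e+08 = 18.67 μs.
Pipeline fill: first packet needs 4·t_tx to clear all hops; remaining 17 packets each add one t_tx.
Total = (4+18-1)·t_tx + 4·t_prop = 21·10.8696 + 4·18.67 = 303 μs.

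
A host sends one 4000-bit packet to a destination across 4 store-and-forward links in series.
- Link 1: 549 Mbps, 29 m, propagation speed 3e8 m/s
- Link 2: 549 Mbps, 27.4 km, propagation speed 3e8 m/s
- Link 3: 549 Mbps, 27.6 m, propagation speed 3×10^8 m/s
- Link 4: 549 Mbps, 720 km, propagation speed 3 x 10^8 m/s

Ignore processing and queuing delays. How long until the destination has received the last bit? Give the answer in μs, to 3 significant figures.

Transmission delay per hop = L/R = 4000/549000000 = 7.28597 μs; 4 hops → 29.1439 μs.
Propagation delays (d/s per hop): 0.0966667, 91.3333, 0.092, 2400 μs; sum = 2491.52 μs.
End-to-end = 2520 μs.

2520 μs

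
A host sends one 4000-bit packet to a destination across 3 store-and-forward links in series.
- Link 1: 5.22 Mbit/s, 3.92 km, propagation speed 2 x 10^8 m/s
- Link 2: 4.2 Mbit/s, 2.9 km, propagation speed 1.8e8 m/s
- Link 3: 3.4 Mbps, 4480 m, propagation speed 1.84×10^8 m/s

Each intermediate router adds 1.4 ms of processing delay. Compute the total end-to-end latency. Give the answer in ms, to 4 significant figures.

Transmission delays (L/R per hop): 0.766284, 0.952381, 1.17647 ms; sum = 2.89514 ms.
Propagation delays (d/s per hop): 0.0196, 0.0161111, 0.0243478 ms; sum = 0.0600589 ms.
Processing at 2 router(s): 2 × 1.4 ms = 2.8 ms.
End-to-end = 5.755 ms.

5.755 ms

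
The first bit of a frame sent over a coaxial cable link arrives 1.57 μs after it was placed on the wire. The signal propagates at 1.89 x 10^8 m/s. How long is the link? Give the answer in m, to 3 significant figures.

297 m

d = s × t_prop = 189000000 × 1.57e-06 = 297 m.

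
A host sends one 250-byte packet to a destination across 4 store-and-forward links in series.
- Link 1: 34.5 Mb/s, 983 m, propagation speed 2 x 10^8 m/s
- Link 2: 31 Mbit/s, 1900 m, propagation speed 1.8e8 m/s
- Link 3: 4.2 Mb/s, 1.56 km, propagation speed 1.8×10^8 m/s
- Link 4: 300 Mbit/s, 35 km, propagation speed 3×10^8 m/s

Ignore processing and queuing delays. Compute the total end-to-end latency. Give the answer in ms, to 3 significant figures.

L = 250 × 8 = 2000 bits.
Transmission delays (L/R per hop): 0.057971, 0.0645161, 0.47619, 0.00666667 ms; sum = 0.605344 ms.
Propagation delays (d/s per hop): 0.004915, 0.0105556, 0.00866667, 0.116667 ms; sum = 0.140804 ms.
End-to-end = 0.746 ms.

0.746 ms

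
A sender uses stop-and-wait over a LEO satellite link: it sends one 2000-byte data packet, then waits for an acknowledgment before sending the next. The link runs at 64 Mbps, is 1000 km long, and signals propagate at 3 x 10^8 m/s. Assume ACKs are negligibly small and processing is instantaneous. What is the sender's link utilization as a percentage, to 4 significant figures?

t_tx = L/R = 16000/64000000 = 0.00025 s.
t_prop = 1000000/300000000 = 0.00333333 s; RTT = 0.00666667 s.
Cycle = t_tx + RTT = 0.00691667 s.
Utilization = t_tx / cycle = 0.00025/0.00691667 = 3.614 %.

3.614 %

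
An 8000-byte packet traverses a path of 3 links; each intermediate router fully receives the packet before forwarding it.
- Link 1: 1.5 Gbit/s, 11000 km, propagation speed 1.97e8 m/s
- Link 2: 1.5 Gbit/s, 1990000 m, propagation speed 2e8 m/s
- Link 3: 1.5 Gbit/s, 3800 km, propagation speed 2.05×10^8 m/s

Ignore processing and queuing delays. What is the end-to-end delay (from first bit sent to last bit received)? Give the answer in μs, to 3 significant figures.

L = 8000 × 8 = 64000 bits.
Transmission delay per hop = L/R = 64000/1500000000 = 42.6667 μs; 3 hops → 128 μs.
Propagation delays (d/s per hop): 55837.6, 9950, 18536.6 μs; sum = 84324.1 μs.
End-to-end = 84500 μs.

84500 μs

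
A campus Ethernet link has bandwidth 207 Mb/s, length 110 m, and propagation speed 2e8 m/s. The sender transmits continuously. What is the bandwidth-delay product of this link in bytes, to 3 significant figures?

14.2 bytes

Propagation delay = 110 / 200000000 = 5.5e-07 s.
BDP = R × t_prop = 207000000 × 5.5e-07 = 113.85 bits.
In bytes: 113.85/8 = 14.2 bytes.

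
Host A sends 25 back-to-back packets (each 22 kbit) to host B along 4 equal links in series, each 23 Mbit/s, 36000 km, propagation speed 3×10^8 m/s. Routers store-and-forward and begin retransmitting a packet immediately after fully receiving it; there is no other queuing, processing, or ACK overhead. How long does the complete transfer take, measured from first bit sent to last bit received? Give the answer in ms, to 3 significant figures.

507 ms

Per-hop transmission t_tx = L/R = 22000/23000000 = 0.956522 ms.
Per-hop propagation t_prop = 36000000/300000000 = 120 ms.
Pipeline fill: first packet needs 4·t_tx to clear all hops; remaining 24 packets each add one t_tx.
Total = (4+25-1)·t_tx + 4·t_prop = 28·0.956522 + 4·120 = 507 ms.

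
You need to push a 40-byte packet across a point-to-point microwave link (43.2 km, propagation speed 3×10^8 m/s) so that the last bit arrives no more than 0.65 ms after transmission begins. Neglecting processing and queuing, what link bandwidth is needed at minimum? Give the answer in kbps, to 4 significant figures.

632.4 kbps

L = 320 bits.
Propagation delay = 43200 / 300000000 = 0.144 ms.
Transmission budget = 0.65 − 0.144 = 0.506 ms.
R ≥ L / t_tx = 320 bits / 0.000506 s = 632.4 kbps.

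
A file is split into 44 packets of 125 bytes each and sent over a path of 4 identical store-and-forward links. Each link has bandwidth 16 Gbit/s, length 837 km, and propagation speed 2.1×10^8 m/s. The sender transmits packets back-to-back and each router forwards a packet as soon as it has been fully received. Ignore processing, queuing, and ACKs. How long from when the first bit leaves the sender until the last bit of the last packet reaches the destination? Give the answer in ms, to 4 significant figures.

15.95 ms

Per-hop transmission t_tx = L/R = 1000/16000000000 = 6.25e-05 ms.
Per-hop propagation t_prop = 837000/210000000 = 3.98571 ms.
Pipeline fill: first packet needs 4·t_tx to clear all hops; remaining 43 packets each add one t_tx.
Total = (4+44-1)·t_tx + 4·t_prop = 47·6.25e-05 + 4·3.98571 = 15.95 ms.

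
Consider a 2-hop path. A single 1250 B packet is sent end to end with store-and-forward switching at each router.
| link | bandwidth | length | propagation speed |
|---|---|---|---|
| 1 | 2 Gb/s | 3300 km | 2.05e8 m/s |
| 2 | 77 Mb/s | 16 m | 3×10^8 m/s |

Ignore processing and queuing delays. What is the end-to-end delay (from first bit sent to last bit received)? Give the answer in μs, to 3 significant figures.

16200 μs

L = 1250 × 8 = 10000 bits.
Transmission delays (L/R per hop): 5, 129.87 μs; sum = 134.87 μs.
Propagation delays (d/s per hop): 16097.6, 0.0533333 μs; sum = 16097.6 μs.
End-to-end = 16200 μs.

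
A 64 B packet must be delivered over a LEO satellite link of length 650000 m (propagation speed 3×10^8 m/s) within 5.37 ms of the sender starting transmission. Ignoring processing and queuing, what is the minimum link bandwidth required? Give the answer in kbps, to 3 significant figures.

L = 512 bits.
Propagation delay = 650000 / 300000000 = 2.16667 ms.
Transmission budget = 5.37 − 2.16667 = 3.20333 ms.
R ≥ L / t_tx = 512 bits / 0.00320333 s = 160 kbps.

160 kbps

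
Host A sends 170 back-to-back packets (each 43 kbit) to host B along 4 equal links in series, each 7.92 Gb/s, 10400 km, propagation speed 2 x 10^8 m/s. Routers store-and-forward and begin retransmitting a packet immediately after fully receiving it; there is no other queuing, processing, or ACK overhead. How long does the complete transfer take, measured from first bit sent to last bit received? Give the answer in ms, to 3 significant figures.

Per-hop transmission t_tx = L/R = 43000/7920000000 = 0.00542929 ms.
Per-hop propagation t_prop = 10400000/200000000 = 52 ms.
Pipeline fill: first packet needs 4·t_tx to clear all hops; remaining 169 packets each add one t_tx.
Total = (4+170-1)·t_tx + 4·t_prop = 173·0.00542929 + 4·52 = 209 ms.

209 ms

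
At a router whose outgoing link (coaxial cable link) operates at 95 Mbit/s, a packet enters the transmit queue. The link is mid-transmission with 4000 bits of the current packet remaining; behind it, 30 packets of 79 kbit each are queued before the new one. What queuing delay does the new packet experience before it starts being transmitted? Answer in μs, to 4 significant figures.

Each queued packet: L/R = 79000/95000000 = 831.579 μs.
30 queued → 24947.4 μs.
Plus remaining 4000 bits of current packet: 42.1053 μs.
Queuing delay = 24990 μs.

24990 μs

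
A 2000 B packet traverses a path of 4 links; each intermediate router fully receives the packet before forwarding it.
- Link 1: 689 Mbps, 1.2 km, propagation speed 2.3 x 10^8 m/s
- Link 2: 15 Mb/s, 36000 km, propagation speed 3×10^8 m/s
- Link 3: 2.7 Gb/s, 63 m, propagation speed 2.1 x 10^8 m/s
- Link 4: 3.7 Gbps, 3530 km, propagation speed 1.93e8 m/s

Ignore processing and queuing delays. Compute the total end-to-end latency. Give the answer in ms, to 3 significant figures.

L = 2000 × 8 = 16000 bits.
Transmission delays (L/R per hop): 0.0232221, 1.06667, 0.00592593, 0.00432432 ms; sum = 1.10014 ms.
Propagation delays (d/s per hop): 0.00521739, 120, 0.0003, 18.2902 ms; sum = 138.296 ms.
End-to-end = 139 ms.

139 ms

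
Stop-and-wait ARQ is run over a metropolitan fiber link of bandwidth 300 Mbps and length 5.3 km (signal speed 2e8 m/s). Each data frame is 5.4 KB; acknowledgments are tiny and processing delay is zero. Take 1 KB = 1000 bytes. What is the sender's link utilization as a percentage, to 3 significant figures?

t_tx = L/R = 43200/300000000 = 0.000144 s.
t_prop = 5300/200000000 = 2.65e-05 s; RTT = 5.3e-05 s.
Cycle = t_tx + RTT = 0.000197 s.
Utilization = t_tx / cycle = 0.000144/0.000197 = 73.1 %.

73.1 %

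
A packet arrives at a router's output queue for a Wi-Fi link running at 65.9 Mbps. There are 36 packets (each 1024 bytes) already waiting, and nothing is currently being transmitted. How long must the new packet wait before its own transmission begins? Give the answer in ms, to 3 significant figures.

4.48 ms

Each queued packet: L/R = 8192/6.59e+07 = 0.12431 ms.
36 queued → 4.47514 ms.
Queuing delay = 4.48 ms.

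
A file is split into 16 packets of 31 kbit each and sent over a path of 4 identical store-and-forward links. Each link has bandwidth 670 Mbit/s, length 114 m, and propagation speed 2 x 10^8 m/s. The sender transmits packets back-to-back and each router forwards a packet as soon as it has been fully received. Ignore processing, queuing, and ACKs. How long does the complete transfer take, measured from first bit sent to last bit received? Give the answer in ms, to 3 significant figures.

Per-hop transmission t_tx = L/R = 31000/670000000 = 0.0462687 ms.
Per-hop propagation t_prop = 114/200000000 = 0.00057 ms.
Pipeline fill: first packet needs 4·t_tx to clear all hops; remaining 15 packets each add one t_tx.
Total = (4+16-1)·t_tx + 4·t_prop = 19·0.0462687 + 4·0.00057 = 0.881 ms.

0.881 ms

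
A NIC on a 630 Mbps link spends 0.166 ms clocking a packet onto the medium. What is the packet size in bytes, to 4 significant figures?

13070 bytes

L = R × t_tx = 630000000 b/s × 0.000166 s = 104580 bits.
In bytes: 104580 / 8 = 13070 bytes.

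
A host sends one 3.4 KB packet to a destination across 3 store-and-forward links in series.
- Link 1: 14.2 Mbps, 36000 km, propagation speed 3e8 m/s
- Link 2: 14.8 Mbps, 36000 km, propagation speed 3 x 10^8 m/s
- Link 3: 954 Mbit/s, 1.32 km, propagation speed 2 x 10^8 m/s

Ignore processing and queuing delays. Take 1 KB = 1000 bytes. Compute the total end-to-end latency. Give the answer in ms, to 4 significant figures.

243.8 ms

L = 27200 bits.
Transmission delays (L/R per hop): 1.91549, 1.83784, 0.0285115 ms; sum = 3.78184 ms.
Propagation delays (d/s per hop): 120, 120, 0.0066 ms; sum = 240.007 ms.
End-to-end = 243.8 ms.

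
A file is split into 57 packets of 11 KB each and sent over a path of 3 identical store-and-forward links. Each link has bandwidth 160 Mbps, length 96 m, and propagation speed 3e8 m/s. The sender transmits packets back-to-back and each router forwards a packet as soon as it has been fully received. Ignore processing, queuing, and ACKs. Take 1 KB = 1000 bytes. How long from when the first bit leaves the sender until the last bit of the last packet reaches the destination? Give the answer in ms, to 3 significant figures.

32.5 ms

Per-hop transmission t_tx = L/R = 88000/160000000 = 0.55 ms.
Per-hop propagation t_prop = 96/300000000 = 0.00032 ms.
Pipeline fill: first packet needs 3·t_tx to clear all hops; remaining 56 packets each add one t_tx.
Total = (3+57-1)·t_tx + 3·t_prop = 59·0.55 + 3·0.00032 = 32.5 ms.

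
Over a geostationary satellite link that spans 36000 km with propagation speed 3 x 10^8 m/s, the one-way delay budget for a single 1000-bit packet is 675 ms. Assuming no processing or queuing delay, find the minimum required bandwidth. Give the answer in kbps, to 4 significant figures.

1.802 kbps

Propagation delay = 36000000 / 300000000 = 120 ms.
Transmission budget = 675 − 120 = 555 ms.
R ≥ L / t_tx = 1000 bits / 0.555 s = 1.802 kbps.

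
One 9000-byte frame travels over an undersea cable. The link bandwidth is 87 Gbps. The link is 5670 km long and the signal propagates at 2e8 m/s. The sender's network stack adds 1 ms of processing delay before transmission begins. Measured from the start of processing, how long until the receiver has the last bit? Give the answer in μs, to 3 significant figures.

29400 μs

L = 9000 × 8 = 72000 bits.
Transmission delay = L/R = 72000 / 87000000000 = 0.827586 μs.
Propagation delay = d/s = 5670000 m / 200000000 m/s = 28350 μs.
Plus processing delay 1 ms = 1000 μs.
Total = 29400 μs.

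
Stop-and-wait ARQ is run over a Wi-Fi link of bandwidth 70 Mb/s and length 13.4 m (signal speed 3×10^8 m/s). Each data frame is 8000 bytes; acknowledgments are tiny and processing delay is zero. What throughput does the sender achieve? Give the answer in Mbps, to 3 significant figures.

70.0 Mbps

t_tx = L/R = 64000/70000000 = 0.000914286 s.
t_prop = 13.4/300000000 = 4.46667e-08 s; RTT = 8.93333e-08 s.
Cycle = t_tx + RTT = 0.000914375 s.
Throughput = L / cycle = 64000 / 0.000914375 = 70.0 Mbps.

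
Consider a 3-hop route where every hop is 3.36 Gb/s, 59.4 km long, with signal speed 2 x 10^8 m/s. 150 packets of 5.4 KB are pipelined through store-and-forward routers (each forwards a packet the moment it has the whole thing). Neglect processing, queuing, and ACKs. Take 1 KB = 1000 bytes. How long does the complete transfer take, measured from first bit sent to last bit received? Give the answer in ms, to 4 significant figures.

Per-hop transmission t_tx = L/R = 43200/3360000000 = 0.0128571 ms.
Per-hop propagation t_prop = 59400/200000000 = 0.297 ms.
Pipeline fill: first packet needs 3·t_tx to clear all hops; remaining 149 packets each add one t_tx.
Total = (3+150-1)·t_tx + 3·t_prop = 152·0.0128571 + 3·0.297 = 2.845 ms.

2.845 ms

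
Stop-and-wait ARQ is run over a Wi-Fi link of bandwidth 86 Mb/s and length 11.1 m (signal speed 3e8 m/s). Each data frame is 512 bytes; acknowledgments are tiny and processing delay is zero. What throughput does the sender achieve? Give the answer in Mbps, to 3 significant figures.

t_tx = L/R = 4096/86000000 = 4.76279e-05 s.
t_prop = 11.1/300000000 = 3.7e-08 s; RTT = 7.4e-08 s.
Cycle = t_tx + RTT = 4.77019e-05 s.
Throughput = L / cycle = 4096 / 4.77019e-05 = 85.9 Mbps.

85.9 Mbps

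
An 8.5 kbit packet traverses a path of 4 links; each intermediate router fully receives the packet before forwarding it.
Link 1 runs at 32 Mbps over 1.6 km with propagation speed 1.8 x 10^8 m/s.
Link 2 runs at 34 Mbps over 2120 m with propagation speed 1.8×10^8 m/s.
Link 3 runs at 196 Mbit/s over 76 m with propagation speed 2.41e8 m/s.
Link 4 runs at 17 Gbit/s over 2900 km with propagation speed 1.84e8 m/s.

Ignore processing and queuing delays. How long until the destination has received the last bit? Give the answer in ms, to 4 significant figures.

16.34 ms

L = 8500 bits.
Transmission delays (L/R per hop): 0.265625, 0.25, 0.0433673, 0.0005 ms; sum = 0.559492 ms.
Propagation delays (d/s per hop): 0.00888889, 0.0117778, 0.000315353, 15.7609 ms; sum = 15.7819 ms.
End-to-end = 16.34 ms.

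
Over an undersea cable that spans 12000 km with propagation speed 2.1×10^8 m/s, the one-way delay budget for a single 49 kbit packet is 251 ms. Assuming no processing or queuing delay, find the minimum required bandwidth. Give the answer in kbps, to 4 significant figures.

Propagation delay = 12000000 / 210000000 = 57.1429 ms.
Transmission budget = 251 − 57.1429 = 193.857 ms.
R ≥ L / t_tx = 49000 bits / 0.193857 s = 252.8 kbps.

252.8 kbps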